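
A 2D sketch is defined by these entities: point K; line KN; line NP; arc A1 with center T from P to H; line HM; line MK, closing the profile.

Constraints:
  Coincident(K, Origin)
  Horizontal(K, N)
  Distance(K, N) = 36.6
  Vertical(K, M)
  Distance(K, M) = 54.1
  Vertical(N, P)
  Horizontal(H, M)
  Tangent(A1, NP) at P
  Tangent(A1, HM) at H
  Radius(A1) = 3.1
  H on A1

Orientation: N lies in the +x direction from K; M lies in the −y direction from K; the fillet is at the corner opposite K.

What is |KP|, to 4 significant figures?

62.77

K is at the origin; K and N share the same y with |KN| = 36.6 and N on the +x side, so N = (36.60, 0.000). KM is vertical with |KM| = 54.1 and M on the −y side, so M = (0.000, -54.10). The virtual corner opposite K is at (36.60, -54.10). Since A1 is tangent to NP there, TP ⟂ NP and A1 meets HM tangentially, so TH is at right angles to HM, with radius 3.1, so the center T sits 3.1 in from both sides at T = (33.50, -51.00). That places the tangent points at P = (36.60, -51.00) on NP and H = (33.50, -54.10) on HM. Then |KP| = |P − K| = 62.77.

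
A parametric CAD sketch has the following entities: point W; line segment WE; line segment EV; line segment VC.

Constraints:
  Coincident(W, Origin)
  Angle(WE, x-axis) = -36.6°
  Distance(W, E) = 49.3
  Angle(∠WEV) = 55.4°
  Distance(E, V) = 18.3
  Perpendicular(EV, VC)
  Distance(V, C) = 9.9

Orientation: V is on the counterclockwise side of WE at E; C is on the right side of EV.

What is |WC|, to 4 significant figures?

51.40

W is at the origin; WE runs at -36.6° with length 49.3, so E = 49.3·(cos -36.6°, sin -36.6°) = (39.58, -29.39). ∠WEV = 55.4°, so EV runs at -36.6° + (180° − 55.4°) = 88.00° from the x-axis; with |EV| = 18.3, V = E + 18.3·(cos 88.00°, sin 88.00°) = (40.22, -11.11). EV ⟂ VC; with |VC| = 9.9 on the right of EV, C = V + 9.9·(0.9994, -0.03490) = (50.11, -11.45). Then |WC| = |C − W| = 51.40.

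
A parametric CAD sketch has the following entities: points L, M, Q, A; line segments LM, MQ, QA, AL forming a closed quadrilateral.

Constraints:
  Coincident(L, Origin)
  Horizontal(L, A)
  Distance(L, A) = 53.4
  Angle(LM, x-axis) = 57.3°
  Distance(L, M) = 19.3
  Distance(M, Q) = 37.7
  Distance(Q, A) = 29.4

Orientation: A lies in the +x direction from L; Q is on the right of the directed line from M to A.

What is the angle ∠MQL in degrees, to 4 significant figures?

30.74°

Checks: |MQ| = 37.70 ✓; |QA| = 29.40 ✓.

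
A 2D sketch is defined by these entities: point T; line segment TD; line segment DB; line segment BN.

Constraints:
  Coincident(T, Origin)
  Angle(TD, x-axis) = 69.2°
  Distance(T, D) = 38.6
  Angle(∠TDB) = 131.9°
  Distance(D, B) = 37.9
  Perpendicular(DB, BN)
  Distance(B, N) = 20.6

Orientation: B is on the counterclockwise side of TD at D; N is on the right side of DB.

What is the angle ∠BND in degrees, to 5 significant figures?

61.474°

∠TDB = 131.9°, so DB runs at 69.2° + (180° − 131.9°) = 117.30° from the x-axis; with |DB| = 37.9, B = D + 37.9·(cos 117.30°, sin 117.30°) = (-3.6757, 69.763). DB ⟂ BN; with |BN| = 20.6 on the right of DB, N = B + 20.6·(0.88862, 0.45865) = (14.630, 79.211). Then cos ∠BND = NB·ND / (|NB||ND|), giving 61.474°.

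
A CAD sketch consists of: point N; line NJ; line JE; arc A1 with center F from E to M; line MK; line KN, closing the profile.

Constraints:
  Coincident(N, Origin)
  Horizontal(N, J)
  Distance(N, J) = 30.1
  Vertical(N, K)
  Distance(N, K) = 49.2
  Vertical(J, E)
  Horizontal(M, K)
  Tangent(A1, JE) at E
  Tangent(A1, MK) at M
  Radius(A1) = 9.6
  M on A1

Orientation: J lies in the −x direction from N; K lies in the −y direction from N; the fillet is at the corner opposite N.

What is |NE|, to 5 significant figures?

49.741

The virtual corner opposite N is at (-30.100, -49.200). Tangency of A1 to JE means the radius FE is perpendicular to JE and the tangent condition forces FM to be normal to MK, with radius 9.6, so the center F sits 9.6 in from both sides at F = (-20.500, -39.600). That places the tangent points at E = (-30.100, -39.600) on JE and M = (-20.500, -49.200) on MK. Then |NE| = |E − N| = 49.741.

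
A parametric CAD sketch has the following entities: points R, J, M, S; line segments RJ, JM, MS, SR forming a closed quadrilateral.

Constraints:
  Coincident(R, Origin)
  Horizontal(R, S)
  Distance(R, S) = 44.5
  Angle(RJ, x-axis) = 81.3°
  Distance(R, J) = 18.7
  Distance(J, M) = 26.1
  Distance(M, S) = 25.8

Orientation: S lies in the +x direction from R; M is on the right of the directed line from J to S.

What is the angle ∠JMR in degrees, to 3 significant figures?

45.7°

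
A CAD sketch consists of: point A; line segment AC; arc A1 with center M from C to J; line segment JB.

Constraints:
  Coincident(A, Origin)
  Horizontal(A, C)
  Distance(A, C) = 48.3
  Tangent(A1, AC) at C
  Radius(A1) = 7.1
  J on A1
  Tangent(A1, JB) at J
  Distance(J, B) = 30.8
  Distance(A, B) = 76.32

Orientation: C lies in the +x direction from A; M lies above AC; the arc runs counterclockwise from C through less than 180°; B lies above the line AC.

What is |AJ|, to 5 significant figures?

54.497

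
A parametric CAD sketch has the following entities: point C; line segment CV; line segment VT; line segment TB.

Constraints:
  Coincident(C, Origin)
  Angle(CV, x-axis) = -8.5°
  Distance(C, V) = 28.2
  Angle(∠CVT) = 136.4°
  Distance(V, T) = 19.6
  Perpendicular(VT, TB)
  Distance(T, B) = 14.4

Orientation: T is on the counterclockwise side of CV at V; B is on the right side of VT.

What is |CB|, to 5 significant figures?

52.415

∠CVT = 136.4°, so VT runs at -8.5° + (180° − 136.4°) = 35.100° from the x-axis; with |VT| = 19.6, T = V + 19.6·(cos 35.100°, sin 35.100°) = (43.926, 7.1019). The perpendicularity gives TB at right angles to VT; with |TB| = 14.4 on the right of VT, B = T + 14.4·(0.57501, -0.81815) = (52.206, -4.6795). Then |CB| = |B − C| = 52.415.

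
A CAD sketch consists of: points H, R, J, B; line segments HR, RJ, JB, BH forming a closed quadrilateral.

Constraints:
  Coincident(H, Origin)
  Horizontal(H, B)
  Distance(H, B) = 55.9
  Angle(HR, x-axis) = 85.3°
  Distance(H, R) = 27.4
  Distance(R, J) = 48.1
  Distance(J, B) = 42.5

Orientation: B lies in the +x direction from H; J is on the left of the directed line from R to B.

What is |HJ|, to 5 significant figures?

63.724

Checks: |RJ| = 48.10 ✓; |JB| = 42.50 ✓.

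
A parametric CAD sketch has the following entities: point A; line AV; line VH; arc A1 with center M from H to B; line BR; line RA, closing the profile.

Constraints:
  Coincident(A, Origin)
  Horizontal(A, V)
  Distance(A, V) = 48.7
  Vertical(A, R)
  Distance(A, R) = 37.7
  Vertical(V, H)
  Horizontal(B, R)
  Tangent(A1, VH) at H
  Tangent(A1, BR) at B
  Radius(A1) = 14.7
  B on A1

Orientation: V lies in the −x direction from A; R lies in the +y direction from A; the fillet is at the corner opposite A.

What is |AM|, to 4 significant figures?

41.05

A is at the origin; A and V share the same y with |AV| = 48.7 and V on the −x side, so V = (-48.70, 0.000). A and R share the same x with |AR| = 37.7 and R on the +y side, so R = (0.000, 37.70). The virtual corner opposite A is at (-48.70, 37.70). Since A1 is tangent to VH there, MH ⟂ VH and since A1 is tangent to BR there, MB ⟂ BR, with radius 14.7, so the center M sits 14.7 in from both sides at M = (-34.00, 23.00). Then |AM| = |M − A| = 41.05.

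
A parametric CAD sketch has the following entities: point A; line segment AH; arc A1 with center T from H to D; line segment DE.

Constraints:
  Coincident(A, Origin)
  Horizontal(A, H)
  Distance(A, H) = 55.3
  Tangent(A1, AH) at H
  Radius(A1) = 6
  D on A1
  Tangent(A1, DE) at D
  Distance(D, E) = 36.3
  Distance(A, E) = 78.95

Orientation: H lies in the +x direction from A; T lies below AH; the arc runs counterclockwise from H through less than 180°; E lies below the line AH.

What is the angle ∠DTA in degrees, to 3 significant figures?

35.2°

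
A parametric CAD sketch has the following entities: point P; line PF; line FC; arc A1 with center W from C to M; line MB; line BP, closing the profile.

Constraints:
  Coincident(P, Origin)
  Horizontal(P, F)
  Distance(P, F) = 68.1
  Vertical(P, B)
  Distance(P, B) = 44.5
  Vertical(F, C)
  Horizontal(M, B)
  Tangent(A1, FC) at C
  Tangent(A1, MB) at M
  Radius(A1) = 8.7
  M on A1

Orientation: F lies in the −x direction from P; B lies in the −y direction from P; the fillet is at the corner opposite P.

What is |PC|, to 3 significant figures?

76.9

The virtual corner opposite P is at (-68.1, -44.5). Tangency of A1 to FC means the radius WC is perpendicular to FC and since A1 is tangent to MB there, WM ⟂ MB, with radius 8.7, so the center W sits 8.7 in from both sides at W = (-59.4, -35.8). That places the tangent points at C = (-68.1, -35.8) on FC and M = (-59.4, -44.5) on MB. Then |PC| = |C − P| = 76.9.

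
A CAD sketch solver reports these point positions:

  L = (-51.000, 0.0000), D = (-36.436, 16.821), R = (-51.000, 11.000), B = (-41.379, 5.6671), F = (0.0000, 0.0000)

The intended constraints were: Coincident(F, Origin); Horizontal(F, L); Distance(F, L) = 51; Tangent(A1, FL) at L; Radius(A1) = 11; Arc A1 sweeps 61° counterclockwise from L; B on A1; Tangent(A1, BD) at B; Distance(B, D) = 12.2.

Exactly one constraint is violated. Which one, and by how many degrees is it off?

Tangent(A1, BD) at B — off by 5.10°.

F = (0.00, 0.00) ✓; F.y = 0.00, L.y = 0.00 ✓; |FL| = 51.00 ✓; ∠(RL, LF) = 90.00° ✓; |RL| = 11.00 ✓; bearing(R→B) − bearing(R→L) = 61.00° ✓; |RB| = 11.00 ✓; ∠(RB, BD) = 84.90° ✗; |BD| = 12.20 ✓.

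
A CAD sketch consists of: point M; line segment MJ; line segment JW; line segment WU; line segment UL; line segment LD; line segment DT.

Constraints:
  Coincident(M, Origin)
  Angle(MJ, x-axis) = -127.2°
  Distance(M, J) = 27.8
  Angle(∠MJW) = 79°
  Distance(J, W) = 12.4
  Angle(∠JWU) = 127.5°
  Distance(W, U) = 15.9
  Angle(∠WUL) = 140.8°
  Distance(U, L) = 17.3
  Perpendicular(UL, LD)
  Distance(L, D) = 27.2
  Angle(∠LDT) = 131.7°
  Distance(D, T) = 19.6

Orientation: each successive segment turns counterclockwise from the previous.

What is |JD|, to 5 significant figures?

29.638

∠WUL = 140.8° gives UL at 65.500° from the x-axis; with |UL| = 17.3, L = (15.746, -4.8310). UL ⟂ LD, so LD runs at 155.50°; with |LD| = 27.2, D = (-9.0045, 6.4486). Then |JD| = |D − J| = 29.638.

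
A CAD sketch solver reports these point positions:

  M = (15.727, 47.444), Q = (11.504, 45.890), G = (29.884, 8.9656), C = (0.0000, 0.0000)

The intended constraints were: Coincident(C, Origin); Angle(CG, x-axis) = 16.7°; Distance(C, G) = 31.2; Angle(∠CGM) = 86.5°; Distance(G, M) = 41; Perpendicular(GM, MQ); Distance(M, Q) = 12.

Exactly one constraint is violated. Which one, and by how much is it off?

Distance(M, Q) = 12 — off by 7.50.

C = (0.00, 0.00) ✓; CG at 16.70° ✓; |CG| = 31.20 ✓; ∠CGM = 86.50° ✓; |GM| = 41.00 ✓; ∠(GM, MQ) = 90.00° ✓; |MQ| = 4.500 ✗.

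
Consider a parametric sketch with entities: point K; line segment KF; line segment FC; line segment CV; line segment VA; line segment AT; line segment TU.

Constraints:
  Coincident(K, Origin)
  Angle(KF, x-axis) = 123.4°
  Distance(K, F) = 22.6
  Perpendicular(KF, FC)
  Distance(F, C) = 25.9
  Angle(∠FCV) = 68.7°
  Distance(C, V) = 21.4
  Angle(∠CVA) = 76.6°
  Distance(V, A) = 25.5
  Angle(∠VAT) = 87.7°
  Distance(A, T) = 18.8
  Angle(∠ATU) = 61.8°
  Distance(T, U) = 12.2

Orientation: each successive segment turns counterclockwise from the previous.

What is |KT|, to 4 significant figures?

33.29

∠CVA = 76.6° gives VA at 68.10° from the x-axis; with |VA| = 25.5, A = (-7.087, 15.90). ∠VAT = 87.7° gives AT at 160.4° from the x-axis; with |AT| = 18.8, T = (-24.80, 22.21). Then |KT| = |T − K| = 33.29.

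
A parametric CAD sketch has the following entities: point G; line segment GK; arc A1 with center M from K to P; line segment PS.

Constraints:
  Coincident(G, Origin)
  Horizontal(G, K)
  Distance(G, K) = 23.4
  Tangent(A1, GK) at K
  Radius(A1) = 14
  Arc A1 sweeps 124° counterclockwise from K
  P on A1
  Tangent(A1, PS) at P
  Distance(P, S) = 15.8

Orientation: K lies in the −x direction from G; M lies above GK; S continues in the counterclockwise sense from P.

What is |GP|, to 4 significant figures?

24.81

G is at the origin; GK is horizontal with |GK| = 23.4 and K on the −x side, so K = (-23.40, 0.000). A1 meets GK tangentially, so MK is at right angles to GK, so M = K + (0, 14) = (-23.40, 14.00). On A1, K sits at bearing -90° from M; a 124° counterclockwise sweep puts P at bearing 34°, so P = M + 14.0·(cos 34°, sin 34°) = (-11.79, 21.83). Then |GP| = |P − G| = 24.81.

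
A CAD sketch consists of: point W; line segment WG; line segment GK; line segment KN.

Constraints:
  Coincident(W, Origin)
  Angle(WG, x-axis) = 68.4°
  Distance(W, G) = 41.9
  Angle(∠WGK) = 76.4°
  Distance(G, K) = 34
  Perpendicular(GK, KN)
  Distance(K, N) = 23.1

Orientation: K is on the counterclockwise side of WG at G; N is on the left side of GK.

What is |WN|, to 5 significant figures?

29.896

W is at the origin; WG runs at 68.4° with length 41.9, so G = 41.9·(cos 68.4°, sin 68.4°) = (15.424, 38.958). ∠WGK = 76.4°, so GK runs at 68.4° + (180° − 76.4°) = 172.00° from the x-axis; with |GK| = 34.0, K = G + 34.0·(cos 172.00°, sin 172.00°) = (-18.245, 43.690). GK is perpendicular to KN; with |KN| = 23.1 on the left of GK, N = K + 23.1·(-0.13917, -0.99027) = (-21.460, 20.814). Then |WN| = |N − W| = 29.896.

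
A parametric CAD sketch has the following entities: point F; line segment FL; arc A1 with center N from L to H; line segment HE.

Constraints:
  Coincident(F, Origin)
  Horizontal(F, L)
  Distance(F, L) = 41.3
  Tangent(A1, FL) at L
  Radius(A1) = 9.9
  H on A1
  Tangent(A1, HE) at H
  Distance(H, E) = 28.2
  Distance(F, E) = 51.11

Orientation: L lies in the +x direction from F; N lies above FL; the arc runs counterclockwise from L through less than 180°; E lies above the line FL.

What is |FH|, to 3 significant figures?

51.8

Checks: F.y = 0.00, L.y = 0.00 ✓; |NH| = 9.900 ✓; ∠(NH, HE) = 90.00° ✓; |HE| = 28.20 ✓; |FE| = 51.11 ✓.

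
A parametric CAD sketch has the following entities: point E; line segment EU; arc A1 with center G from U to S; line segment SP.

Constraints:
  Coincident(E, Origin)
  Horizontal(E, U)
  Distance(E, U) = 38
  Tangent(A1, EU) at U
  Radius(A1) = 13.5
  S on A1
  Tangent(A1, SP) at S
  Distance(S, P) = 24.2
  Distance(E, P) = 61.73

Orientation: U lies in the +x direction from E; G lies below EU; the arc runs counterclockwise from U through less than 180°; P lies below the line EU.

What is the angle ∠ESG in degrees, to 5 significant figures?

91.970°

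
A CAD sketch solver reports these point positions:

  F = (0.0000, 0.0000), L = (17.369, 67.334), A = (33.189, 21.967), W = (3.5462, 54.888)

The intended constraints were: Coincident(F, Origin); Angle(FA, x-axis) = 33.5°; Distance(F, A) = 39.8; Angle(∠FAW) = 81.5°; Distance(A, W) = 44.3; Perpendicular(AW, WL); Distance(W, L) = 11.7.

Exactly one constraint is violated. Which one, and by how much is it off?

Distance(W, L) = 11.7 — off by 6.90.

F = (0.00, 0.00) ✓; FA at 33.50° ✓; |FA| = 39.80 ✓; ∠FAW = 81.50° ✓; |AW| = 44.30 ✓; ∠(AW, WL) = 90.00° ✓; |WL| = 18.60 ✗.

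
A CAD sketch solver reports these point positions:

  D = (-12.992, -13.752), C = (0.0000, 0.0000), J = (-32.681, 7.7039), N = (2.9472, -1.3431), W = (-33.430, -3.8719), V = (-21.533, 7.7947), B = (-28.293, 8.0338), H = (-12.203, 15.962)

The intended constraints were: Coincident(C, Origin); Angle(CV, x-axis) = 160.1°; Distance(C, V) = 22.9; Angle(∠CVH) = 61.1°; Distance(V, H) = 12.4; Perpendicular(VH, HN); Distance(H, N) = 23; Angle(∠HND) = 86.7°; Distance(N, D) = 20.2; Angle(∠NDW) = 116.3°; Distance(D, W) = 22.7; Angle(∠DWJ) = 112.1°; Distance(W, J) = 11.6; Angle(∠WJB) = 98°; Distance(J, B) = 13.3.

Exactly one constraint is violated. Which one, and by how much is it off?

Distance(J, B) = 13.3 — off by 8.90.

C = (0.00, 0.00) ✓; CV at 160.1° ✓; |CV| = 22.90 ✓; ∠CVH = 61.10° ✓; |VH| = 12.40 ✓; ∠(VH, HN) = 90.00° ✓; |HN| = 23.00 ✓; ∠HND = 86.70° ✓; |ND| = 20.20 ✓; ∠NDW = 116.3° ✓; |DW| = 22.70 ✓; ∠DWJ = 112.1° ✓; |WJ| = 11.60 ✓; ∠WJB = 98.00° ✓; |JB| = 4.400 ✗.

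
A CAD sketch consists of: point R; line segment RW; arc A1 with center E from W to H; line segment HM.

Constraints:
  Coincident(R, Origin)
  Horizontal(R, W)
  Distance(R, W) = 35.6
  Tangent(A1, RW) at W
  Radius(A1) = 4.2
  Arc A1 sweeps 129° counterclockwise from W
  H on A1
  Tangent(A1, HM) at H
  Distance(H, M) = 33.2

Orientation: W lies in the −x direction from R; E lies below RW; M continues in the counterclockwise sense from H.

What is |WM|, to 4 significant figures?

37.10

R is at the origin; R and W share the same y with |RW| = 35.6 and W on the −x side, so W = (-35.60, 0.000). Tangency of A1 to RW means the radius EW is perpendicular to RW, so E = W + (0, -4.2) = (-35.60, -4.200). On A1, W sits at bearing 90° from E; a 129° counterclockwise sweep puts H at bearing 219°, so H = E + 4.2·(cos 219°, sin 219°) = (-38.86, -6.843). Since A1 is tangent to HM there, EH ⟂ HM, so HM runs along (−sin 219°, cos 219°); with |HM| = 33.2, M = (-17.97, -32.64). Then |WM| = |M − W| = 37.10.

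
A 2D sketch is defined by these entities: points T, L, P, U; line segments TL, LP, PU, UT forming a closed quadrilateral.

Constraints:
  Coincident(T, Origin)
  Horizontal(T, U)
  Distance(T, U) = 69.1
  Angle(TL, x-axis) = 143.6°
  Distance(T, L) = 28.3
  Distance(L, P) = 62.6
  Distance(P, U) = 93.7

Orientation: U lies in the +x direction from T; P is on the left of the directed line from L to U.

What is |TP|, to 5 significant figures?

71.668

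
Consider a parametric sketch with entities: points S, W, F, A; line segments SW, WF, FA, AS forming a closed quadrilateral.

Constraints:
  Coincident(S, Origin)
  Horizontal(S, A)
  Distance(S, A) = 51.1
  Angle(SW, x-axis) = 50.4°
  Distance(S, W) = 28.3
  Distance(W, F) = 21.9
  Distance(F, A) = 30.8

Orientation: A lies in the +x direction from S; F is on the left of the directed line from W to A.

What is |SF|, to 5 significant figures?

48.150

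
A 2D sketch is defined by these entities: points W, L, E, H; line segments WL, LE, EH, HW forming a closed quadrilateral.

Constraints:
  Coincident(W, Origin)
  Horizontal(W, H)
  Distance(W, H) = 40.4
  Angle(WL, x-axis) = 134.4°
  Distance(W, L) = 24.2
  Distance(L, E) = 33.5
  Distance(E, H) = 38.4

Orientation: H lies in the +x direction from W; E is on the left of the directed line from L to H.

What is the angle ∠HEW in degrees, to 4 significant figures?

69.33°

Checks: |LE| = 33.50 ✓; |EH| = 38.40 ✓.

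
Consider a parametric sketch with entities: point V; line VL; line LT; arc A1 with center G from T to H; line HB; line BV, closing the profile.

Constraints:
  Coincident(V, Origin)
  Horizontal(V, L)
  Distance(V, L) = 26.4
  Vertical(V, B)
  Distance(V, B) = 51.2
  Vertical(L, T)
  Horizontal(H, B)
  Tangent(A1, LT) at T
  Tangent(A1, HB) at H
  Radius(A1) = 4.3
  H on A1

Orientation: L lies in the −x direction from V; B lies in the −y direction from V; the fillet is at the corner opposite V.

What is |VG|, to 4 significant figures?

51.85

V is at the origin; V and L share the same y with |VL| = 26.4 and L on the −x side, so L = (-26.40, 0.000). V and B share the same x with |VB| = 51.2 and B on the −y side, so B = (0.000, -51.20). The virtual corner opposite V is at (-26.40, -51.20). A1 meets LT tangentially, so GT is at right angles to LT and since A1 is tangent to HB there, GH ⟂ HB, with radius 4.3, so the center G sits 4.3 in from both sides at G = (-22.10, -46.90). Then |VG| = |G − V| = 51.85.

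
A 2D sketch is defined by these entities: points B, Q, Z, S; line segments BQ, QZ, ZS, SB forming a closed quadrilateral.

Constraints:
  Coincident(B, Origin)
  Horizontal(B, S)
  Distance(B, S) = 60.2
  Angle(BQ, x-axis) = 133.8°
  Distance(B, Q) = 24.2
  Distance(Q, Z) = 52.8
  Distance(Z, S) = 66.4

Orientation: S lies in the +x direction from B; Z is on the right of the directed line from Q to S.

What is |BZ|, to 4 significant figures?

31.97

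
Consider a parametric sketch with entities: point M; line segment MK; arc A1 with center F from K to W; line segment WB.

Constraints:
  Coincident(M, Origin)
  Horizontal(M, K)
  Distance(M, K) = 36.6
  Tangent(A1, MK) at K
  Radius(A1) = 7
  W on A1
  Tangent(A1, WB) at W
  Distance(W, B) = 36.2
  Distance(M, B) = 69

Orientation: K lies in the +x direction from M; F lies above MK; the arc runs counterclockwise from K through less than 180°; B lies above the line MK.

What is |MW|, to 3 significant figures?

43.1

M is at the origin; MK is horizontal with |MK| = 36.6 and K on the +x side, so K = (36.6, 0.00). The tangent condition forces FK to be normal to MK, so F = K + (0, 7) = (36.6, 7.00). Since FW ⟂ WB (tangency), |FB| = √(7.0² + 36.2²) = 36.9 regardless of where W sits on A1. So B lies on both circle(M, 69.0) and circle(F, 36.9); the above-MK intersection is B = (58.4, 36.7). W is the foot of the tangent from B: W = (42.9, 4.01).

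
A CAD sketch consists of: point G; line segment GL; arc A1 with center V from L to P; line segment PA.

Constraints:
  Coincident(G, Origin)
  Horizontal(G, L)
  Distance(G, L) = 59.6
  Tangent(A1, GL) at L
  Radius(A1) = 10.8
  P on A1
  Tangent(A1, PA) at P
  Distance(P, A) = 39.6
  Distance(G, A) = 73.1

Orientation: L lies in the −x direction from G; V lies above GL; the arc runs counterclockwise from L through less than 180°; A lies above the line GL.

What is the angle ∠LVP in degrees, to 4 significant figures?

94.87°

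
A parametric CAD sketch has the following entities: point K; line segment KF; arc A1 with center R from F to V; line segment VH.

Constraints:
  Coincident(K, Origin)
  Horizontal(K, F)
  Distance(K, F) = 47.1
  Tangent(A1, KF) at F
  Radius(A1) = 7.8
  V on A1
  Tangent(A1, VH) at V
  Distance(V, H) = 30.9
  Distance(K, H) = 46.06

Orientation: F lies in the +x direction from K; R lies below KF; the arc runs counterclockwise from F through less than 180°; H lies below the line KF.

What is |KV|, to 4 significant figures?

40.04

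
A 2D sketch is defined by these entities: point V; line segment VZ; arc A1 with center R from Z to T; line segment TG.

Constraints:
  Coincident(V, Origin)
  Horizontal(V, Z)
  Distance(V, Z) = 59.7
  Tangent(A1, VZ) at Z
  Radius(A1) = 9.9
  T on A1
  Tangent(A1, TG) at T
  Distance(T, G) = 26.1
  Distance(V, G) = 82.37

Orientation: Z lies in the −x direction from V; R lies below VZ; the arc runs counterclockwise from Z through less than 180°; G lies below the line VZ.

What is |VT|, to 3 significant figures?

69.7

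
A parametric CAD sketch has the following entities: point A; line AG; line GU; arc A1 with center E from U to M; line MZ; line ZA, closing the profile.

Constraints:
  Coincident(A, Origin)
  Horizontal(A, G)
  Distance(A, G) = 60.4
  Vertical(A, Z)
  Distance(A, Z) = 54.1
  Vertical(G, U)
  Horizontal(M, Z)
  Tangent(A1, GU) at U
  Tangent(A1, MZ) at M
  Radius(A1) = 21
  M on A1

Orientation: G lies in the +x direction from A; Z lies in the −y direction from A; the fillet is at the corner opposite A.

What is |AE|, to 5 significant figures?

51.458

A is at the origin; A and G share the same y with |AG| = 60.4 and G on the +x side, so G = (60.400, 0.0000). A and Z share the same x with |AZ| = 54.1 and Z on the −y side, so Z = (0.0000, -54.100). The virtual corner opposite A is at (60.400, -54.100). Since A1 is tangent to GU there, EU ⟂ GU and the tangent condition forces EM to be normal to MZ, with radius 21.0, so the center E sits 21.0 in from both sides at E = (39.400, -33.100). Then |AE| = |E − A| = 51.458.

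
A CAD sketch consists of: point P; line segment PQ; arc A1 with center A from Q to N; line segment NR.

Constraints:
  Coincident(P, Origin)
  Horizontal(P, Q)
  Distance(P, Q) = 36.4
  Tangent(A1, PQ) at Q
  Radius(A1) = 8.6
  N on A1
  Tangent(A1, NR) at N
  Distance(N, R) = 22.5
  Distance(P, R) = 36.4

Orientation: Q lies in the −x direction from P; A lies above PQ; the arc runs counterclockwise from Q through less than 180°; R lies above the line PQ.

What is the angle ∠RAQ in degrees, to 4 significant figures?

145.4°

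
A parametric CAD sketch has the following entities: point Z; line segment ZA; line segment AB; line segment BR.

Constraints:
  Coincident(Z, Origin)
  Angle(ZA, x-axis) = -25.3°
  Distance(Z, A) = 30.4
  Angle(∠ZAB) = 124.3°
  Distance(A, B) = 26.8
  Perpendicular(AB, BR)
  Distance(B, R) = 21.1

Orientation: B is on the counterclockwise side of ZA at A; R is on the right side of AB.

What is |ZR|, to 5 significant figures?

63.762

∠ZAB = 124.3°, so AB runs at -25.3° + (180° − 124.3°) = 30.400° from the x-axis; with |AB| = 26.8, B = A + 26.8·(cos 30.400°, sin 30.400°) = (50.599, 0.57003). The perpendicularity gives BR at right angles to AB; with |BR| = 21.1 on the right of AB, R = B + 21.1·(0.50603, -0.86251) = (61.277, -17.629). Then |ZR| = |R − Z| = 63.762.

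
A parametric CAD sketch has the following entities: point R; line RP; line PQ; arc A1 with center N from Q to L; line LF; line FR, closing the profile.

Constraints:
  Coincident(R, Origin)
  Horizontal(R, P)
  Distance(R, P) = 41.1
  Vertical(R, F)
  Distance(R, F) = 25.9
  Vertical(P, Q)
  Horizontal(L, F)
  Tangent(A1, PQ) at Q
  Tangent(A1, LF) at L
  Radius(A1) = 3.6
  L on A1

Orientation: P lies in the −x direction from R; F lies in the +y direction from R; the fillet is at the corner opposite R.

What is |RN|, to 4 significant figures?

43.63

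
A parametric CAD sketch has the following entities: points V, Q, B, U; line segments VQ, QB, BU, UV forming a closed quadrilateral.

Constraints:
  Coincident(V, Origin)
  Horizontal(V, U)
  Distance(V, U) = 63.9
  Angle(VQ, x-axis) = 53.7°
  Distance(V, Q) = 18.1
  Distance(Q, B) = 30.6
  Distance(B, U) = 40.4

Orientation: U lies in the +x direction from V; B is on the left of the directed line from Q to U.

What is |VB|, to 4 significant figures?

47.78

Checks: |QB| = 30.60 ✓; |BU| = 40.40 ✓.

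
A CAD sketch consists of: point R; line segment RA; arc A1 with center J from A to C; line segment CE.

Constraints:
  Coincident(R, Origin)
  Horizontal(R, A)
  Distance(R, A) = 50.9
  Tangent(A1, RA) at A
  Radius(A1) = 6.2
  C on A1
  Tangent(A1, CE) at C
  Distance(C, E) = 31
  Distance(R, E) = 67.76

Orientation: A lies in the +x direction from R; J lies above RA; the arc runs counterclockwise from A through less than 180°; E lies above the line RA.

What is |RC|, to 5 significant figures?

57.446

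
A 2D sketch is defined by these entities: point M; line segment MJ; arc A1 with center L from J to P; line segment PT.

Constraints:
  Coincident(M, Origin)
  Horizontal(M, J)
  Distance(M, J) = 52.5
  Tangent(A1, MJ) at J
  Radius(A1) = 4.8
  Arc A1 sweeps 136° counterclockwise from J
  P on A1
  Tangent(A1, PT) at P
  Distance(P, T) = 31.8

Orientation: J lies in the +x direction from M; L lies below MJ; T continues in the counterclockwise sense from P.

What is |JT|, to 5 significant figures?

36.091

M is at the origin; MJ is horizontal with |MJ| = 52.5 and J on the +x side, so J = (52.500, 0.0000). Since A1 is tangent to MJ there, LJ ⟂ MJ, so L = J + (0, -4.8) = (52.500, -4.8000). On A1, J sits at bearing 90° from L; a 136° counterclockwise sweep puts P at bearing 226°, so P = L + 4.8·(cos 226°, sin 226°) = (49.166, -8.2528). Tangency of A1 to PT means the radius LP is perpendicular to PT, so PT runs along (−sin 226°, cos 226°); with |PT| = 31.8, T = (72.041, -30.343). Then |JT| = |T − J| = 36.091.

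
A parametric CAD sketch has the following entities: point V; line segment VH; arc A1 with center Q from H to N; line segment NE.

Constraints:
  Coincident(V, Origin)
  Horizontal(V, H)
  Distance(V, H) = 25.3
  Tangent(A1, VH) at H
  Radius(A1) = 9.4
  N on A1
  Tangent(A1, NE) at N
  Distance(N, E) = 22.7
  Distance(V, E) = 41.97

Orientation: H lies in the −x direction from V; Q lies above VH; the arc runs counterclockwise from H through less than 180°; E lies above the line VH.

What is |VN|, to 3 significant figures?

20.9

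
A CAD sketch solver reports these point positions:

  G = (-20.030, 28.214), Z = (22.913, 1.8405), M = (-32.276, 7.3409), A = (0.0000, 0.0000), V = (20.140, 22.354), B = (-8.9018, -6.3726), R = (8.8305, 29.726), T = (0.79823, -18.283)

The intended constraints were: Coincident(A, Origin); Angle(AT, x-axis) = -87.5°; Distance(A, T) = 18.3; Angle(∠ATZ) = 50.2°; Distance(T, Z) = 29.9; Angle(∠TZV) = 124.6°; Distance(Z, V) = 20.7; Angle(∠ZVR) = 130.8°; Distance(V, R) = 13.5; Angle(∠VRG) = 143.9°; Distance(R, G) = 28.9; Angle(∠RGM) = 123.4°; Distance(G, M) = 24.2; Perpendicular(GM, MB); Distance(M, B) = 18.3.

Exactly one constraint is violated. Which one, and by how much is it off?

Distance(M, B) = 18.3 — off by 8.80.

A = (0.00, 0.00) ✓; AT at -87.50° ✓; |AT| = 18.30 ✓; ∠ATZ = 50.20° ✓; |TZ| = 29.90 ✓; ∠TZV = 124.6° ✓; |ZV| = 20.70 ✓; ∠ZVR = 130.8° ✓; |VR| = 13.50 ✓; ∠VRG = 143.9° ✓; |RG| = 28.90 ✓; ∠RGM = 123.4° ✓; |GM| = 24.20 ✓; ∠(GM, MB) = 90.00° ✓; |MB| = 27.10 ✗.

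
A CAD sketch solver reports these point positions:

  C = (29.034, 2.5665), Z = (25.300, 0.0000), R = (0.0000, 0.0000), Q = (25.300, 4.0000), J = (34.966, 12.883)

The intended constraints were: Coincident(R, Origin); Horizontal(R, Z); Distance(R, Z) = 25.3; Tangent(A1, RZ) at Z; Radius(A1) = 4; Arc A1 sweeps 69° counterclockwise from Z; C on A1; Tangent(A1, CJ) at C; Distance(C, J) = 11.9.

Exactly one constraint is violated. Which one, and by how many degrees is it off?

Tangent(A1, CJ) at C — off by 8.90°.

R = (0.00, 0.00) ✓; R.y = 0.00, Z.y = 0.00 ✓; |RZ| = 25.30 ✓; ∠(QZ, ZR) = 90.00° ✓; |QZ| = 4.000 ✓; bearing(Q→C) − bearing(Q→Z) = 69.00° ✓; |QC| = 4.000 ✓; ∠(QC, CJ) = 98.90° ✗; |CJ| = 11.90 ✓.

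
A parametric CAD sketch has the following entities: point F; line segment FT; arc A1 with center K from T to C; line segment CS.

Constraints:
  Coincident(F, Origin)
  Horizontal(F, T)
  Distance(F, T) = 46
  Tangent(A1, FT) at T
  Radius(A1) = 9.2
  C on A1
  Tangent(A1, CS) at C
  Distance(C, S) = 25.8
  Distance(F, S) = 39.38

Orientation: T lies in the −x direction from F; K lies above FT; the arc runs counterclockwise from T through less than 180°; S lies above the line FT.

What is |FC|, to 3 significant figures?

38.0

Checks: F = (0.00, 0.00) ✓; |KC| = 9.200 ✓; ∠(KC, CS) = 90.00° ✓; |CS| = 25.80 ✓; |FS| = 39.38 ✓.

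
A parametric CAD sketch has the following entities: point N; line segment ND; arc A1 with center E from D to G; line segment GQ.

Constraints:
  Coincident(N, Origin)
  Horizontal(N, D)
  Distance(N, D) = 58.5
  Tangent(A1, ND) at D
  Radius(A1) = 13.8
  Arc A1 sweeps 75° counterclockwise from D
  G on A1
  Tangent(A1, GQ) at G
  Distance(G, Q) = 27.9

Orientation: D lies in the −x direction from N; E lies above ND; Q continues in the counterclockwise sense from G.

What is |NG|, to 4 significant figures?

46.31

N is at the origin; N and D share the same y with |ND| = 58.5 and D on the −x side, so D = (-58.50, 0.000). The tangent condition forces ED to be normal to ND, so E = D + (0, 13.8) = (-58.50, 13.80). On A1, D sits at bearing -90° from E; a 75° counterclockwise sweep puts G at bearing -15°, so G = E + 13.8·(cos -15°, sin -15°) = (-45.17, 10.23). Then |NG| = |G − N| = 46.31.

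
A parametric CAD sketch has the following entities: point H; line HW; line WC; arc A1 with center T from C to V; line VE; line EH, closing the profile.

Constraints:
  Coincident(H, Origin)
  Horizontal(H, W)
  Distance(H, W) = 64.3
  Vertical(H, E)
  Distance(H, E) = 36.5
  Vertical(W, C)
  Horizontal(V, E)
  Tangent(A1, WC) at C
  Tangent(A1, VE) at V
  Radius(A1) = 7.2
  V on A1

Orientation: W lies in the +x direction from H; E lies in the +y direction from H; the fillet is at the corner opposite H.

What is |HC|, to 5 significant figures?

70.661

The virtual corner opposite H is at (64.300, 36.500). A1 meets WC tangentially, so TC is at right angles to WC and A1 meets VE tangentially, so TV is at right angles to VE, with radius 7.2, so the center T sits 7.2 in from both sides at T = (57.100, 29.300). That places the tangent points at C = (64.300, 29.300) on WC and V = (57.100, 36.500) on VE. Then |HC| = |C − H| = 70.661.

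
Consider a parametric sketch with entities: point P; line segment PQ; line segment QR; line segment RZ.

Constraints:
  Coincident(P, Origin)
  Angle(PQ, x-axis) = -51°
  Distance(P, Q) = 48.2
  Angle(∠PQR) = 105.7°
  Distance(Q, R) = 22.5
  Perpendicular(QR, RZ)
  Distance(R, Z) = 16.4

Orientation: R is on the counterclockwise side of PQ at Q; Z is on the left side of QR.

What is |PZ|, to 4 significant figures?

46.51

P is at the origin; PQ runs at -51.0° with length 48.2, so Q = 48.2·(cos -51.0°, sin -51.0°) = (30.33, -37.46). ∠PQR = 105.7°, so QR runs at -51.0° + (180° − 105.7°) = 23.30° from the x-axis; with |QR| = 22.5, R = Q + 22.5·(cos 23.30°, sin 23.30°) = (51.00, -28.56). QR is perpendicular to RZ; with |RZ| = 16.4 on the left of QR, Z = R + 16.4·(-0.3955, 0.9184) = (44.51, -13.50). Then |PZ| = |Z − P| = 46.51.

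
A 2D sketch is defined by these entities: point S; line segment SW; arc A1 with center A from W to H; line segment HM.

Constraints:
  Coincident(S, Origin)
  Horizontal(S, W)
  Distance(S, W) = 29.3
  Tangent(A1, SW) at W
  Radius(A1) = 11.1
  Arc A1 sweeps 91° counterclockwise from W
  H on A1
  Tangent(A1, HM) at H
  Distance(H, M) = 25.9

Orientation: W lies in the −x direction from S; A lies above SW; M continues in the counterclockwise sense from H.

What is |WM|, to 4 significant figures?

38.68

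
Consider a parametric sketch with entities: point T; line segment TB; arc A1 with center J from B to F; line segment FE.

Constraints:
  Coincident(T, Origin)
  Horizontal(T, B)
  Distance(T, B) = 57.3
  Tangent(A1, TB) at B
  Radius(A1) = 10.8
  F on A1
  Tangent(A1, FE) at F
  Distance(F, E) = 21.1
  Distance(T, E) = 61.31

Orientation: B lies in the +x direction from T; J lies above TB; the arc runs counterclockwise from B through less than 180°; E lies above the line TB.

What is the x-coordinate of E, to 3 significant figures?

51.2

Checks: |JF| = 10.80 ✓; ∠(JF, FE) = 90.00° ✓; |FE| = 21.10 ✓; |TE| = 61.31 ✓.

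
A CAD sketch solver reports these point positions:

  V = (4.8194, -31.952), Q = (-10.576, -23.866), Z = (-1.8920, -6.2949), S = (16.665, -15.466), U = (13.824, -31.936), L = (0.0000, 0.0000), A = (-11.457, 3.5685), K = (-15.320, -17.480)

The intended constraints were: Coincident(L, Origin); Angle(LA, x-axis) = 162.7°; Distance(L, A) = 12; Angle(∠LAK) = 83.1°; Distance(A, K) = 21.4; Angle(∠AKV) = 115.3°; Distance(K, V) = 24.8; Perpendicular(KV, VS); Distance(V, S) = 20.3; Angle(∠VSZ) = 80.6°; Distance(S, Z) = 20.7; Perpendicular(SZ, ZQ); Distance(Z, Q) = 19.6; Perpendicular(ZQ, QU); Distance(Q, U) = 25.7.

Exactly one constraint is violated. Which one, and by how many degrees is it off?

Perpendicular(ZQ, QU) — off by 8.00°.

L = (0.00, 0.00) ✓; LA at 162.7° ✓; |LA| = 12.00 ✓; ∠LAK = 83.10° ✓; |AK| = 21.40 ✓; ∠AKV = 115.3° ✓; |KV| = 24.80 ✓; ∠(KV, VS) = 90.00° ✓; |VS| = 20.30 ✓; ∠VSZ = 80.60° ✓; |SZ| = 20.70 ✓; ∠(SZ, ZQ) = 90.00° ✓; |ZQ| = 19.60 ✓; ∠(ZQ, QU) = 98.00° ✗; |QU| = 25.70 ✓.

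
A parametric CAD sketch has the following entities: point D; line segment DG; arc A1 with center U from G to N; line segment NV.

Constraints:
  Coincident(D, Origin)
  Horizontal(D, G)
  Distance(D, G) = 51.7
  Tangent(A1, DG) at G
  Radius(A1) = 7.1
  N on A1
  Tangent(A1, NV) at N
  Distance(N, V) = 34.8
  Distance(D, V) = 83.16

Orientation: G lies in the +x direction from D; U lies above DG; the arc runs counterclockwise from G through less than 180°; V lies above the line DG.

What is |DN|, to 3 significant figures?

57.8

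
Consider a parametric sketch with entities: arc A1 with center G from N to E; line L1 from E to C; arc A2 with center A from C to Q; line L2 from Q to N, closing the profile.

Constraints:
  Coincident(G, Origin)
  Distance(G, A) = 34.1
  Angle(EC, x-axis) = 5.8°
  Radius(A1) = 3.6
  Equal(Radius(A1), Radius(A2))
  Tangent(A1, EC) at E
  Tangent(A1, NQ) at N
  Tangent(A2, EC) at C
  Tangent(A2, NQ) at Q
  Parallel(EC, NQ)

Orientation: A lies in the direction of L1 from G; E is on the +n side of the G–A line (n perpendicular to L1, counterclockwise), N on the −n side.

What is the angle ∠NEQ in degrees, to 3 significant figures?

78.1°

The slot axis is L1's direction at 5.8°, so u = (cos 5.8°, sin 5.8°) = (0.995, 0.101) and n = (−sin 5.8°, cos 5.8°) = (-0.101, 0.995). G is at the origin and A lies 34.1 along u from G, so A = 34.1·u = (33.9, 3.45). Tangency of A1 to both parallel lines with radius 3.6 puts E and N at G ± 3.6·n: E = (-0.364, 3.58), N = (0.364, -3.58). Equal radii place C and Q the same way about A: C = A + 3.6·n = (33.6, 7.03), Q = A − 3.6·n = (34.3, -0.136). Then cos ∠NEQ = EN·EQ / (|EN||EQ|), giving 78.1°.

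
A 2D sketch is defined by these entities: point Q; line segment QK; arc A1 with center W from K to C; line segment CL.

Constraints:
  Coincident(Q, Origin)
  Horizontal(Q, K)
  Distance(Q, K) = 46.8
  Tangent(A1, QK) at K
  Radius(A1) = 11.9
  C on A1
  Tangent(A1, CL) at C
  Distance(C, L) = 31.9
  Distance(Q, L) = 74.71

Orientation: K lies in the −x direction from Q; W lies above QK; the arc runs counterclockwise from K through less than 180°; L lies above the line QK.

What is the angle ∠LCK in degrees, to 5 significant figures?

112.17°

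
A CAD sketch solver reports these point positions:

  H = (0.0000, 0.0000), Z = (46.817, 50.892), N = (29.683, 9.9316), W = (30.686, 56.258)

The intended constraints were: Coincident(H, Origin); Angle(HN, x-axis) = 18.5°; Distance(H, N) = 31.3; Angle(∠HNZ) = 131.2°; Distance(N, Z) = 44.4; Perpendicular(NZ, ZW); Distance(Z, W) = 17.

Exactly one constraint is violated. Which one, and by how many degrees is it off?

Perpendicular(NZ, ZW) — off by 4.30°.

H = (0.00, 0.00) ✓; HN at 18.50° ✓; |HN| = 31.30 ✓; ∠HNZ = 131.2° ✓; |NZ| = 44.40 ✓; ∠(NZ, ZW) = 94.30° ✗; |ZW| = 17.00 ✓.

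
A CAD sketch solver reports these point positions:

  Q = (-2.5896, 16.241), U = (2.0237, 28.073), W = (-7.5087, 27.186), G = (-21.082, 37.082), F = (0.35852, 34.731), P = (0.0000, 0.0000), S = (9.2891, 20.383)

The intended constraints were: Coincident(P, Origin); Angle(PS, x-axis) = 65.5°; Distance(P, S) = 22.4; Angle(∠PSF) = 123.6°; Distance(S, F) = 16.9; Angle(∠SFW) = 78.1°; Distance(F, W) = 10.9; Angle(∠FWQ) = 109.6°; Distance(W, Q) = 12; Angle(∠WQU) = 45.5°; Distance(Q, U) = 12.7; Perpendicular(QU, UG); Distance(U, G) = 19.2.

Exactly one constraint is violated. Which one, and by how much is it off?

Distance(U, G) = 19.2 — off by 5.60.

P = (0.00, 0.00) ✓; PS at 65.50° ✓; |PS| = 22.40 ✓; ∠PSF = 123.6° ✓; |SF| = 16.90 ✓; ∠SFW = 78.10° ✓; |FW| = 10.90 ✓; ∠FWQ = 109.6° ✓; |WQ| = 12.00 ✓; ∠WQU = 45.50° ✓; |QU| = 12.70 ✓; ∠(QU, UG) = 90.00° ✓; |UG| = 24.80 ✗.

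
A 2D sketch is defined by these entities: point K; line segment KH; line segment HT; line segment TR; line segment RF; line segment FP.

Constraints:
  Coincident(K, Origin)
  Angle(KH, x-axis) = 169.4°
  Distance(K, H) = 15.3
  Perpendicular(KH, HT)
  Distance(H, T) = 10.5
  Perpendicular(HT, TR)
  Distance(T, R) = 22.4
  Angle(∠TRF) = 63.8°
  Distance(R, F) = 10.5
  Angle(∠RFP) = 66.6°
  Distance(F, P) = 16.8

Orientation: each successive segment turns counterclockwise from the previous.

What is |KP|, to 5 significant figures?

16.230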